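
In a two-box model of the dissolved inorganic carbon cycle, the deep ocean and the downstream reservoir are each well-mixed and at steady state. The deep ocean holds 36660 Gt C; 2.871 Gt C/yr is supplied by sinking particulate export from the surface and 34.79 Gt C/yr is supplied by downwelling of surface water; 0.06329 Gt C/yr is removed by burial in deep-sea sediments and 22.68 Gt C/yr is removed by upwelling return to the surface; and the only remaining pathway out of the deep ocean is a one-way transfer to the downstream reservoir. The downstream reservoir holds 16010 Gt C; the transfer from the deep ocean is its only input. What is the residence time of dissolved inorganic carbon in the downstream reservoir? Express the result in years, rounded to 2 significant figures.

Balance the deep ocean: ΣF_in = 2.871 + 34.79 = 37.661 Gt C/yr.
Transfer to the downstream reservoir = ΣF_in − (0.06329 + 22.68) = 14.918 Gt C/yr.
At steady state the output of the downstream reservoir equals its input, 14.918 Gt C/yr.
τ = M / F = 16010 / 14.918 = 1073 yr.

1100 yr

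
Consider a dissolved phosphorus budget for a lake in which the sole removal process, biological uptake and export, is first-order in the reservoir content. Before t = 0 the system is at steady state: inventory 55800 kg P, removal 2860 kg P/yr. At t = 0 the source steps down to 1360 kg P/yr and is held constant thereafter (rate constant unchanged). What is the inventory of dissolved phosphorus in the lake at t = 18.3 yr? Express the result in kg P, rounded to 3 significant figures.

38000 kg P

The sink rate constant is k = F₀/M₀ = 2860/55800 = 0.05125 yr⁻¹.
Solving dM/dt = F₁ − kM with M(0) = M₀ gives M(t) = F₁/k + (M₀ − F₁/k)·e^(−kt).
F₁/k = 1360/0.05125 = 26534 kg P; kt = 0.05125 × 18.3 = 0.9380, e^(−kt) = 0.3914.
M(18.3) = 26534 + (55800 − 26534) × 0.3914 = 26534 + 11460 = 37990 kg P.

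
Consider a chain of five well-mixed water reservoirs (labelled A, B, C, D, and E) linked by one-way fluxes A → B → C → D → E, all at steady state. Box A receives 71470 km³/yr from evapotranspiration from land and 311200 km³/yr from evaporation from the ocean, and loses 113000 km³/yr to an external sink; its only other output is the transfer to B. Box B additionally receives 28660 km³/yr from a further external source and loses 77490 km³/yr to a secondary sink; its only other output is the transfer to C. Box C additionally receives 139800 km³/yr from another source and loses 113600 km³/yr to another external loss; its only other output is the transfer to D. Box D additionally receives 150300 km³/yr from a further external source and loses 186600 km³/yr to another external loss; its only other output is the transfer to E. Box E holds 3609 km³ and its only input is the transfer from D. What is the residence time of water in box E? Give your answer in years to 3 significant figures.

Box A: F(A→B) = (71470 + 311200) − 113000 = 269670 km³/yr.
Box B: F(B→C) = (269670 + 28660) − 77490 = 220840 km³/yr.
Box C: F(C→D) = (220840 + 139800) − 113600 = 247040 km³/yr.
Box D: F(D→E) = (247040 + 150300) − 186600 = 210740 km³/yr.
Box E throughput = its input = 210740 km³/yr; τ = 3609 / 210740 = 0.01713 yr.

0.0171 yr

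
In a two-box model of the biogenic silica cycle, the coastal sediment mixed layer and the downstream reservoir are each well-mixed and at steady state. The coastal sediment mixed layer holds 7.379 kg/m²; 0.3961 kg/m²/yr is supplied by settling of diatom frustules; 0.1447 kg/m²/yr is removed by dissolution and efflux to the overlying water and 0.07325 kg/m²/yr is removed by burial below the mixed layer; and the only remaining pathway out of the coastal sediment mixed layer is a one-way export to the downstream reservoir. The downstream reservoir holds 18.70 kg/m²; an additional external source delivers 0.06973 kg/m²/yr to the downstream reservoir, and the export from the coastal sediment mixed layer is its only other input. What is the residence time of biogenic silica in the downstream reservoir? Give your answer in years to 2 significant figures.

75 yr

Balance the coastal sediment mixed layer: ΣF_in = 0.39610 kg/m²/yr.
Export to the downstream reservoir = ΣF_in − (0.1447 + 0.07325) = 0.17815 kg/m²/yr.
Total input to the downstream reservoir = 0.17815 + 0.06973 = 0.24788 kg/m²/yr; at steady state this equals its total output.
τ = M / F = 18.70 / 0.24788 = 75.44 yr.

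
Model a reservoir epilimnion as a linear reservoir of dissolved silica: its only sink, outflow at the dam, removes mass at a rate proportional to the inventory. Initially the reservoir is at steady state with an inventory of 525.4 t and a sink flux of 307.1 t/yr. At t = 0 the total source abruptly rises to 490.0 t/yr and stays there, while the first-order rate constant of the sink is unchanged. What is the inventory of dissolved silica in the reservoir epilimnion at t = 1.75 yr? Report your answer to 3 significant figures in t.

726 t

The sink rate constant is k = F₀/M₀ = 307.1/525.4 = 0.5845 yr⁻¹.
Solving dM/dt = F₁ − kM with M(0) = M₀ gives M(t) = F₁/k + (M₀ − F₁/k)·e^(−kt).
F₁/k = 490.0/0.5845 = 838.31 t; kt = 0.5845 × 1.75 = 1.023, e^(−kt) = 0.3596.
M(1.75) = 838.31 + (525.4 − 838.31) × 0.3596 = 838.31 − 112.5 = 725.80 t.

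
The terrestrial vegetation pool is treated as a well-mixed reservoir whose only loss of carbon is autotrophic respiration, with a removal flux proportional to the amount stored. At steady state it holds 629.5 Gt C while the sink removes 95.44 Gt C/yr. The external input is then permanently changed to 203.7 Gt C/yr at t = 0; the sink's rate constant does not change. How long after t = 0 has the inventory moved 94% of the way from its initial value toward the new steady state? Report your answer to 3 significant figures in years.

18.6 yr

τ = M₀/F₀ = 629.5/95.44 = 6.596 yr.
The remaining gap fraction is e^(−t/τ); 94% covered ⇒ e^(−t/τ) = 0.0600.
t = −τ ln(0.0600) = 6.596 × 2.813 = 18.56 yr.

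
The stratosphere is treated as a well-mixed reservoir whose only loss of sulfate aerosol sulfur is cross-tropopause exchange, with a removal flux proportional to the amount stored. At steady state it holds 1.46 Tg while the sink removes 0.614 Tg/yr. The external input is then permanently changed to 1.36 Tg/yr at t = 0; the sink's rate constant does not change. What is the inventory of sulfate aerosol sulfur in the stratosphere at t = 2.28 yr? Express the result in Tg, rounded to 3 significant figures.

2.55 Tg

The sink rate constant is k = F₀/M₀ = 0.614/1.46 = 0.4205 yr⁻¹.
Solving dM/dt = F₁ − kM with M(0) = M₀ gives M(t) = F₁/k + (M₀ − F₁/k)·e^(−kt).
F₁/k = 1.36/0.4205 = 3.2339 Tg; kt = 0.4205 × 2.28 = 0.9588, e^(−kt) = 0.3833.
M(2.28) = 3.2339 + (1.46 − 3.2339) × 0.3833 = 3.2339 − 0.6800 = 2.5539 Tg.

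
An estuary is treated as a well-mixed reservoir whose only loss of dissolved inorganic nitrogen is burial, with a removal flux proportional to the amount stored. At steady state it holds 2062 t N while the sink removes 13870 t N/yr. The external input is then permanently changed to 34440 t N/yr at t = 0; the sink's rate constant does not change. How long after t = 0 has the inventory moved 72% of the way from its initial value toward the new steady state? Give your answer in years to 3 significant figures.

τ = M₀/F₀ = 2062/13870 = 0.1487 yr.
The remaining gap fraction is e^(−t/τ); 72% covered ⇒ e^(−t/τ) = 0.280.
t = −τ ln(0.280) = 0.1487 × 1.273 = 0.1892 yr.

0.189 yr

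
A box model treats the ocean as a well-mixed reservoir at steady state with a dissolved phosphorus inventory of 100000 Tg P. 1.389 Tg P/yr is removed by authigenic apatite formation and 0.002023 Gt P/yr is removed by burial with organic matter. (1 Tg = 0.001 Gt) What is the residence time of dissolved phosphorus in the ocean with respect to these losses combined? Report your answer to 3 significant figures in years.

Convert the burial with organic matter flux: 0.002023 Gt P/yr = 2.023 Tg P/yr.
Total removal = 1.389 + 2.023 = 3.4120 Tg P/yr.
τ = M / ΣF_out = 100000 / 3.4120 = 29310 yr.

29300 yr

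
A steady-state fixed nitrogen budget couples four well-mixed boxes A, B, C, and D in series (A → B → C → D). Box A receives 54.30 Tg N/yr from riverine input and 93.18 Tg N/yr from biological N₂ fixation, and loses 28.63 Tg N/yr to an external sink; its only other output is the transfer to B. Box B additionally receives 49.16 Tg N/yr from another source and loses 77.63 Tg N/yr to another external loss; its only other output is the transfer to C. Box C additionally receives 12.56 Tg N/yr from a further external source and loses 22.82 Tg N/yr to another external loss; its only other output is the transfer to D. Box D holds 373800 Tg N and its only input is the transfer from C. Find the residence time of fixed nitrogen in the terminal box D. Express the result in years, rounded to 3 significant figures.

4670 yr

Box A: F(A→B) = (54.30 + 93.18) − 28.63 = 118.85 Tg N/yr.
Box B: F(B→C) = (118.85 + 49.16) − 77.63 = 90.380 Tg N/yr.
Box C: F(C→D) = (90.380 + 12.56) − 22.82 = 80.120 Tg N/yr.
Box D throughput = its input = 80.120 Tg N/yr; τ = 373800 / 80.120 = 4666 yr.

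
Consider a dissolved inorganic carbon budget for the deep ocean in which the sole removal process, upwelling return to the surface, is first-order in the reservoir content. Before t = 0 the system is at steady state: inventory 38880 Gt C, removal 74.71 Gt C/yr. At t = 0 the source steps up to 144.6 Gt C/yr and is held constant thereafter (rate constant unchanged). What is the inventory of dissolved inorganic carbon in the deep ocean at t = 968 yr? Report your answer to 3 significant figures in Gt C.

69600 Gt C

The sink rate constant is k = F₀/M₀ = 74.71/38880 = 0.001922 yr⁻¹.
Solving dM/dt = F₁ − kM with M(0) = M₀ gives M(t) = F₁/k + (M₀ − F₁/k)·e^(−kt).
F₁/k = 144.6/0.001922 = 75252 Gt C; kt = 0.001922 × 968 = 1.860, e^(−kt) = 0.1557.
M(968) = 75252 + (38880 − 75252) × 0.1557 = 75252 − 5662 = 69590 Gt C.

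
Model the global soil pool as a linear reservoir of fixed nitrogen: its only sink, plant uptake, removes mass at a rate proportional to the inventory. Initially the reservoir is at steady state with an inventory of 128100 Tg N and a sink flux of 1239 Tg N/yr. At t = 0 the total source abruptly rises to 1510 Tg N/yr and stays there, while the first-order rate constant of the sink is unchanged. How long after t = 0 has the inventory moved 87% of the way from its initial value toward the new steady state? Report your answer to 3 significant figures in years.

211 yr

τ = M₀/F₀ = 128100/1239 = 103.4 yr.
The remaining gap fraction is e^(−t/τ); 87% covered ⇒ e^(−t/τ) = 0.130.
t = −τ ln(0.130) = 103.4 × 2.040 = 210.9 yr.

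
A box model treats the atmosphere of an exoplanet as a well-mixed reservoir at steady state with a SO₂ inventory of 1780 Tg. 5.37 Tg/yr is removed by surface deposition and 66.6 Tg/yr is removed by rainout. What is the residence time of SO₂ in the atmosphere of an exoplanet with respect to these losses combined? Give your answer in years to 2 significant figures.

25 yr

Total removal = 5.370 + 66.60 = 71.970 Tg/yr.
τ = M / ΣF_out = 1780 / 71.970 = 24.73 yr.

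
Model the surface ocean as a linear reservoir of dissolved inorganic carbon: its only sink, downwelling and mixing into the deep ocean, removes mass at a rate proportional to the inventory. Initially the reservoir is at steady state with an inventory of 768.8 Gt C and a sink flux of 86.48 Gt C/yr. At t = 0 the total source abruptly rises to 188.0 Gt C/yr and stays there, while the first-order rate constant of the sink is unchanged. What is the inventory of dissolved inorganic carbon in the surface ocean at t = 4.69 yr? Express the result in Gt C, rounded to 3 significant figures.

1140 Gt C

τ = M₀/F₀ = 768.8/86.48 = 8.890 yr; rate constant k = 1/τ.
New steady state M_∞ = F₁/k = F₁·τ = 188.0 × 8.890 = 1671.3 Gt C.
M(t) = M_∞ + (M₀ − M_∞)·e^(−t/τ); t/τ = 4.69/8.890 = 0.5276, so e^(−t/τ) = 0.5900.
M(t) = 1671.3 − 902.5 × 0.5900 = 1138.8 Gt C.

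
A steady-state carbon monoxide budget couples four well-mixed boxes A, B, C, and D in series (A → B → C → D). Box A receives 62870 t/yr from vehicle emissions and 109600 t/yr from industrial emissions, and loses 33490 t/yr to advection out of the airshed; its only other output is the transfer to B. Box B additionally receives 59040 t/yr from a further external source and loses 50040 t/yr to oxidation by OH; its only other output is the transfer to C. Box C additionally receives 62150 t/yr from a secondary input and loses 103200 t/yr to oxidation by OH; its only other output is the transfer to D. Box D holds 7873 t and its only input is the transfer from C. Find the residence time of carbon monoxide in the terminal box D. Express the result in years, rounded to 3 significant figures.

0.0736 yr

Box A: F(A→B) = (62870 + 109600) − 33490 = 138980 t/yr.
Box B: F(B→C) = (138980 + 59040) − 50040 = 147980 t/yr.
Box C: F(C→D) = (147980 + 62150) − 103200 = 106930 t/yr.
Box D throughput = its input = 106930 t/yr; τ = 7873 / 106930 = 0.07363 yr.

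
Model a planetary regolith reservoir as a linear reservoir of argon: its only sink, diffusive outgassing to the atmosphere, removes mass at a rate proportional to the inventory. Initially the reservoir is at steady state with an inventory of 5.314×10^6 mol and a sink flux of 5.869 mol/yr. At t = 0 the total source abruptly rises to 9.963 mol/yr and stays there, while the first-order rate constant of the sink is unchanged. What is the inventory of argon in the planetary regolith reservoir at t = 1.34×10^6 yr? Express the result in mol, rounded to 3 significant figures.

τ = M₀/F₀ = 5.314×10^6/5.869 = 905400 yr; rate constant k = 1/τ.
New steady state M_∞ = F₁/k = F₁·τ = 9.963 × 905400 = 9.0209×10^6 mol.
M(t) = M_∞ + (M₀ − M_∞)·e^(−t/τ); t/τ = 1.34×10^6/905400 = 1.480, so e^(−t/τ) = 0.2276.
M(t) = 9.0209×10^6 − 3.707×10^6 × 0.2276 = 8.1770×10^6 mol.

8.18×10^6 mol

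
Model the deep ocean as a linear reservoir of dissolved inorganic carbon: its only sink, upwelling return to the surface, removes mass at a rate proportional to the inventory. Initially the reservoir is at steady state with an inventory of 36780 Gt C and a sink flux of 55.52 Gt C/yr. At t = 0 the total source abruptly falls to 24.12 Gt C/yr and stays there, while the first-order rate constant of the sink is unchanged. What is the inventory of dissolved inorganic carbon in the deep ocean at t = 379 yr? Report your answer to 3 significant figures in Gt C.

The sink rate constant is k = F₀/M₀ = 55.52/36780 = 0.001510 yr⁻¹.
Solving dM/dt = F₁ − kM with M(0) = M₀ gives M(t) = F₁/k + (M₀ − F₁/k)·e^(−kt).
F₁/k = 24.12/0.001510 = 15979 Gt C; kt = 0.001510 × 379 = 0.5721, e^(−kt) = 0.5643.
M(379) = 15979 + (36780 − 15979) × 0.5643 = 15979 + 11740 = 27718 Gt C.

27700 Gt C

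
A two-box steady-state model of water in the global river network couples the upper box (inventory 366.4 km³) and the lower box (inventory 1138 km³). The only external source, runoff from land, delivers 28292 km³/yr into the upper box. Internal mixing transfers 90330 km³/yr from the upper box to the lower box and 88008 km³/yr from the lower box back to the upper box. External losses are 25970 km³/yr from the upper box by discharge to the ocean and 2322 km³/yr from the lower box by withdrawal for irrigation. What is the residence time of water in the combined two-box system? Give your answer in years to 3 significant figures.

0.0532 yr

For the system as a whole, the A↔B exchange is internal and contributes nothing to the throughput; only the external sinks remove mass.
M_total = 366.4 + 1138 = 1504.4 km³.
ΣF_external_out = 25970 + 2322 = 28292 km³/yr.
τ = M_total / ΣF_ext = 1504.4 / 28292 = 0.05317 yr.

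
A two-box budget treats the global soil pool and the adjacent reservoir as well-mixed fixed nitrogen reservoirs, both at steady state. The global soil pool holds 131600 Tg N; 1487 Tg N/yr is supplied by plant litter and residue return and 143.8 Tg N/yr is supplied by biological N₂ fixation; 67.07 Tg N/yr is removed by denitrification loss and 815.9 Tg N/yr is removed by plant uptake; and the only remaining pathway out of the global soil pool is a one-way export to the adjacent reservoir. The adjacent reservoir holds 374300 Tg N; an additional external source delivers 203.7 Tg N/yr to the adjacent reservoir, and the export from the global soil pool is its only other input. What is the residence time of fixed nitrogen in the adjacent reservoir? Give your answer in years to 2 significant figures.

390 yr

Balance the global soil pool: ΣF_in = 1487 + 143.8 = 1630.8 Tg N/yr.
Export to the adjacent reservoir = ΣF_in − (67.07 + 815.9) = 747.83 Tg N/yr.
Total input to the adjacent reservoir = 747.83 + 203.7 = 951.53 Tg N/yr; at steady state this equals its total output.
τ = M / F = 374300 / 951.53 = 393.4 yr.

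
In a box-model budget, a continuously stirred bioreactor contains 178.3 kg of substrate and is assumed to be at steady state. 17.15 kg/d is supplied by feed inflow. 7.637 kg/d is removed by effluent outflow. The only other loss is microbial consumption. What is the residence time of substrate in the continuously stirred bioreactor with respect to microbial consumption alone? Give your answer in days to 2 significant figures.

At steady state ΣF_in = ΣF_out.
ΣF_in = 17.150 kg/d.
Microbial consumption flux = ΣF_in − (7.637) = 17.150 − 7.637 = 9.513 kg/d.
τ = M / F = 178.3 / 9.513 = 18.74 d.

19 d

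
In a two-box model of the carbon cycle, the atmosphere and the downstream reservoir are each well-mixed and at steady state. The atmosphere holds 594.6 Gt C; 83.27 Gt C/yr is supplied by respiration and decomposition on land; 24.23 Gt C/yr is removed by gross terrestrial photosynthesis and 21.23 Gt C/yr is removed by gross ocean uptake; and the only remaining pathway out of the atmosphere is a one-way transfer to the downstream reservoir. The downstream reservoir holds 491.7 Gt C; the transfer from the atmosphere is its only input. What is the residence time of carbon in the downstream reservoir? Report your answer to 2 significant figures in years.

Balance the atmosphere: ΣF_in = 83.270 Gt C/yr.
Transfer to the downstream reservoir = ΣF_in − (24.23 + 21.23) = 37.810 Gt C/yr.
At steady state the output of the downstream reservoir equals its input, 37.810 Gt C/yr.
τ = M / F = 491.7 / 37.810 = 13.00 yr.

13 yr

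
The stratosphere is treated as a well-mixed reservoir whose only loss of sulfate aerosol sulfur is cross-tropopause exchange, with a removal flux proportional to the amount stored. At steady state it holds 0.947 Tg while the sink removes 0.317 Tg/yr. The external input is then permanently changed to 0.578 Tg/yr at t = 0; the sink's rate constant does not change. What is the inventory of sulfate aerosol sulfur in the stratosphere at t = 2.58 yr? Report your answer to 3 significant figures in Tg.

1.40 Tg

Residence time τ = M₀/F₀ = 2.987 yr. The eventual steady state is M_∞ = M₀·(F₁/F₀) = 0.947 × 0.578/0.317 = 1.7267 Tg.
The anomaly ΔM(t) = M(t) − M_∞ decays as ΔM₀·e^(−t/τ) with ΔM₀ = 0.947 − 1.7267 = −0.7797 Tg.
At t = 2.58 yr, e^(−t/τ) = e^(−0.8636) = 0.4216, so ΔM = −0.3287 Tg and M = 1.7267 − 0.3287 = 1.3980 Tg.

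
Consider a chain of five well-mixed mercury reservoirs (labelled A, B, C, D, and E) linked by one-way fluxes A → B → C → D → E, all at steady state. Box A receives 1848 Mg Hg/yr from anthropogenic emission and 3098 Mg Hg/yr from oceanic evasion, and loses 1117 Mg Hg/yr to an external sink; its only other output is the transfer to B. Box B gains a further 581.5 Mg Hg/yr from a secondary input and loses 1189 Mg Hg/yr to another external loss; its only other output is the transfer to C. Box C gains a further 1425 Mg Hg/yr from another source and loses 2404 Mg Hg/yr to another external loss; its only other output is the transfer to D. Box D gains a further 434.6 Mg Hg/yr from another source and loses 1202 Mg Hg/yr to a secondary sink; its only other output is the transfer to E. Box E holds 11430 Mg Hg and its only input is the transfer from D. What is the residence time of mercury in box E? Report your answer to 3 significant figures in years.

7.75 yr

Box A: F(A→B) = (1848 + 3098) − 1117 = 3829.0 Mg Hg/yr.
Box B: F(B→C) = (3829.0 + 581.5) − 1189 = 3221.5 Mg Hg/yr.
Box C: F(C→D) = (3221.5 + 1425) − 2404 = 2242.5 Mg Hg/yr.
Box D: F(D→E) = (2242.5 + 434.6) − 1202 = 1475.1 Mg Hg/yr.
Box E throughput = its input = 1475.1 Mg Hg/yr; τ = 11430 / 1475.1 = 7.749 yr.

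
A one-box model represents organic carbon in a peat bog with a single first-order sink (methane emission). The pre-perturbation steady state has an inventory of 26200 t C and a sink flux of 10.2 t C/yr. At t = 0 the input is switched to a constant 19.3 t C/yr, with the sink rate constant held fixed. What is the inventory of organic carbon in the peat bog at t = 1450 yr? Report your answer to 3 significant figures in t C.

36300 t C

Residence time τ = M₀/F₀ = 2569 yr. The eventual steady state is M_∞ = M₀·(F₁/F₀) = 26200 × 19.3/10.2 = 49575 t C.
The anomaly ΔM(t) = M(t) − M_∞ decays as ΔM₀·e^(−t/τ) with ΔM₀ = 26200 − 49575 = −23370 t C.
At t = 1450 yr, e^(−t/τ) = e^(−0.5645) = 0.5686, so ΔM = −13290 t C and M = 49575 − 13290 = 36283 t C.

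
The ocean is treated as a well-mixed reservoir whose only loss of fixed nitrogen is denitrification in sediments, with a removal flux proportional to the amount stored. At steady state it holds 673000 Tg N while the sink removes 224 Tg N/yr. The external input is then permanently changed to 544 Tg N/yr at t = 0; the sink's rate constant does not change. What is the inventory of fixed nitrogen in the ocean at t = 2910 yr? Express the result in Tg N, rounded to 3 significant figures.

1.27×10^6 Tg N

Residence time τ = M₀/F₀ = 3004 yr. The eventual steady state is M_∞ = M₀·(F₁/F₀) = 673000 × 544/224 = 1.6344×10^6 Tg N.
The anomaly ΔM(t) = M(t) − M_∞ decays as ΔM₀·e^(−t/τ) with ΔM₀ = 673000 − 1.6344×10^6 = −961400 Tg N.
At t = 2910 yr, e^(−t/τ) = e^(−0.9686) = 0.3796, so ΔM = −365000 Tg N and M = 1.6344×10^6 − 365000 = 1.2694×10^6 Tg N.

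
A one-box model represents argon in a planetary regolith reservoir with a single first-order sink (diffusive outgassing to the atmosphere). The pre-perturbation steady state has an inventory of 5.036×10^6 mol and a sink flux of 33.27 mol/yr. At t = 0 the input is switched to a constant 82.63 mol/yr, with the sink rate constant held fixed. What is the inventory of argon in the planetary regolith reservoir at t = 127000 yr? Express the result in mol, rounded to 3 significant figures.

9.28×10^6 mol

τ = M₀/F₀ = 5.036×10^6/33.27 = 151400 yr; rate constant k = 1/τ.
New steady state M_∞ = F₁/k = F₁·τ = 82.63 × 151400 = 1.2508×10^7 mol.
M(t) = M_∞ + (M₀ − M_∞)·e^(−t/τ); t/τ = 127000/151400 = 0.8390, so e^(−t/τ) = 0.4321.
M(t) = 1.2508×10^7 − 7.472×10^6 × 0.4321 = 9.2788×10^6 mol.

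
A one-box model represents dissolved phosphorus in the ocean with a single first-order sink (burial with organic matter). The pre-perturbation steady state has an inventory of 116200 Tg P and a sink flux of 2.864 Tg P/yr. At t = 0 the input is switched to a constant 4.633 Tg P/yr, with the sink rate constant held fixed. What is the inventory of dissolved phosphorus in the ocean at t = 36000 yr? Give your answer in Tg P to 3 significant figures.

Residence time τ = M₀/F₀ = 40570 yr. The eventual steady state is M_∞ = M₀·(F₁/F₀) = 116200 × 4.633/2.864 = 187970 Tg P.
The anomaly ΔM(t) = M(t) − M_∞ decays as ΔM₀·e^(−t/τ) with ΔM₀ = 116200 − 187970 = −71770 Tg P.
At t = 36000 yr, e^(−t/τ) = e^(−0.8873) = 0.4118, so ΔM = −29550 Tg P and M = 187970 − 29550 = 158420 Tg P.

158000 Tg P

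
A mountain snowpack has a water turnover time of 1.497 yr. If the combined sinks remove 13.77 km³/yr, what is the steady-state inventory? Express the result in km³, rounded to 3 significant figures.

τ = M/F ⇒ M = τ × F = 1.497 × 13.77 = 20.61 km³.

20.6 km³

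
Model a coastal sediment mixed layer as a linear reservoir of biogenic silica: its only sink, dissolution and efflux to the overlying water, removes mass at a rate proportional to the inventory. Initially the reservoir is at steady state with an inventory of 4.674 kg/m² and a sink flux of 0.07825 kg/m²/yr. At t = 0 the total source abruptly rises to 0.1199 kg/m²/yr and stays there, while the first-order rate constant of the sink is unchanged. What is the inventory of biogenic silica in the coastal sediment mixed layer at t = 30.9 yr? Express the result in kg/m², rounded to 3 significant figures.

τ = M₀/F₀ = 4.674/0.07825 = 59.73 yr; rate constant k = 1/τ.
New steady state M_∞ = F₁/k = F₁·τ = 0.1199 × 59.73 = 7.1618 kg/m².
M(t) = M_∞ + (M₀ − M_∞)·e^(−t/τ); t/τ = 30.9/59.73 = 0.5173, so e^(−t/τ) = 0.5961.
M(t) = 7.1618 − 2.488 × 0.5961 = 5.6788 kg/m².

5.68 kg/m²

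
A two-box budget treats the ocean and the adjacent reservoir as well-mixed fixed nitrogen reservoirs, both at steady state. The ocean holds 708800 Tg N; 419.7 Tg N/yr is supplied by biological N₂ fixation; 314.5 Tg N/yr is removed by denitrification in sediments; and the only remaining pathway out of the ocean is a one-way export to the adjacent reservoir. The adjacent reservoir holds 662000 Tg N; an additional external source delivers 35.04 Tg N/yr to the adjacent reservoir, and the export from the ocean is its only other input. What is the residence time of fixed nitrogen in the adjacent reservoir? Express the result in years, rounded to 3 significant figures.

4720 yr

Balance the ocean: ΣF_in = 419.70 Tg N/yr.
Export to the adjacent reservoir = ΣF_in − (314.5) = 105.20 Tg N/yr.
Total input to the adjacent reservoir = 105.20 + 35.04 = 140.24 Tg N/yr; at steady state this equals its total output.
τ = M / F = 662000 / 140.24 = 4720 yr.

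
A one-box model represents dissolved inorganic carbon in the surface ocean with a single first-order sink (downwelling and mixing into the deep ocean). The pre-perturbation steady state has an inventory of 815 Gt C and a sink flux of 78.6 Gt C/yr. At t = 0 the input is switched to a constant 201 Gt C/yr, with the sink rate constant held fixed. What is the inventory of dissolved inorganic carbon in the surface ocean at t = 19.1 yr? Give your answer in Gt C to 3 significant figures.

1880 Gt C

Residence time τ = M₀/F₀ = 10.37 yr. The eventual steady state is M_∞ = M₀·(F₁/F₀) = 815 × 201/78.6 = 2084.2 Gt C.
The anomaly ΔM(t) = M(t) − M_∞ decays as ΔM₀·e^(−t/τ) with ΔM₀ = 815 − 2084.2 = −1269 Gt C.
At t = 19.1 yr, e^(−t/τ) = e^(−1.842) = 0.1585, so ΔM = −201.2 Gt C and M = 2084.2 − 201.2 = 1883.0 Gt C.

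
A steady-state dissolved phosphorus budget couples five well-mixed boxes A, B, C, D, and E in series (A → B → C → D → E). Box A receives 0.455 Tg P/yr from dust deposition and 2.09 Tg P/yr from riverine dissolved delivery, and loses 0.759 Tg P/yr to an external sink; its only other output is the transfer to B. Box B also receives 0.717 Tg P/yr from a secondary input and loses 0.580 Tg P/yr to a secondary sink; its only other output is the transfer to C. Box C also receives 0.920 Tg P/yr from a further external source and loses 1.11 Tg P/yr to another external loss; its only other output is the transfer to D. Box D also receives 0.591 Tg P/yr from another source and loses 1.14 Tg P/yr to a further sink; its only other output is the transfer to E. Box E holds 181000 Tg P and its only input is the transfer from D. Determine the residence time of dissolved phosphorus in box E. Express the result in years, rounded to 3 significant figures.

Box A: F(A→B) = (0.455 + 2.09) − 0.759 = 1.7860 Tg P/yr.
Box B: F(B→C) = (1.7860 + 0.717) − 0.580 = 1.9230 Tg P/yr.
Box C: F(C→D) = (1.9230 + 0.920) − 1.11 = 1.7330 Tg P/yr.
Box D: F(D→E) = (1.7330 + 0.591) − 1.14 = 1.1840 Tg P/yr.
Box E throughput = its input = 1.1840 Tg P/yr; τ = 181000 / 1.1840 = 152900 yr.

153000 yr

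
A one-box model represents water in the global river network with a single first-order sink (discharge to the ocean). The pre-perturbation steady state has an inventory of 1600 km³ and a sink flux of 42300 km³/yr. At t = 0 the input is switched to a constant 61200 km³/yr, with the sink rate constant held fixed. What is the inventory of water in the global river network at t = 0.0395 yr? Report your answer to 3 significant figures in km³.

τ = M₀/F₀ = 1600/42300 = 0.03783 yr; rate constant k = 1/τ.
New steady state M_∞ = F₁/k = F₁·τ = 61200 × 0.03783 = 2314.9 km³.
M(t) = M_∞ + (M₀ − M_∞)·e^(−t/τ); t/τ = 0.0395/0.03783 = 1.044, so e^(−t/τ) = 0.3519.
M(t) = 2314.9 − 714.9 × 0.3519 = 2063.3 km³.

2060 km³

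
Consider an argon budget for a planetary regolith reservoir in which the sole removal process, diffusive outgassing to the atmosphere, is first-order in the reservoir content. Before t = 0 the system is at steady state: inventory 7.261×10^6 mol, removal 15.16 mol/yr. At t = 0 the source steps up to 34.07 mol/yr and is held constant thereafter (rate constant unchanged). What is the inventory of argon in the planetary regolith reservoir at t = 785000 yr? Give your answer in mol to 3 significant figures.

1.46×10^7 mol

Residence time τ = M₀/F₀ = 479000 yr. The eventual steady state is M_∞ = M₀·(F₁/F₀) = 7.261×10^6 × 34.07/15.16 = 1.6318×10^7 mol.
The anomaly ΔM(t) = M(t) − M_∞ decays as ΔM₀·e^(−t/τ) with ΔM₀ = 7.261×10^6 − 1.6318×10^7 = −9.057×10^6 mol.
At t = 785000 yr, e^(−t/τ) = e^(−1.639) = 0.1942, so ΔM = −1.759×10^6 mol and M = 1.6318×10^7 − 1.759×10^6 = 1.4559×10^7 mol.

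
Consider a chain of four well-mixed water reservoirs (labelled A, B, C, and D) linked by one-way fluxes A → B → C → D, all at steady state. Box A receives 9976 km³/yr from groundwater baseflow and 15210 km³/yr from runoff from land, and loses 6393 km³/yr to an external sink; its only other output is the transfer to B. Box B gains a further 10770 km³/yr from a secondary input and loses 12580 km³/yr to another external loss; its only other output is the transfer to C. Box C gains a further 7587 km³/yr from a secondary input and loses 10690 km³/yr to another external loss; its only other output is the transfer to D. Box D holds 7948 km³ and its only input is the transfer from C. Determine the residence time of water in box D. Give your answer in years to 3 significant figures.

Box A: F(A→B) = (9976 + 15210) − 6393 = 18793 km³/yr.
Box B: F(B→C) = (18793 + 10770) − 12580 = 16983 km³/yr.
Box C: F(C→D) = (16983 + 7587) − 10690 = 13880 km³/yr.
Box D throughput = its input = 13880 km³/yr; τ = 7948 / 13880 = 0.5726 yr.

0.573 yr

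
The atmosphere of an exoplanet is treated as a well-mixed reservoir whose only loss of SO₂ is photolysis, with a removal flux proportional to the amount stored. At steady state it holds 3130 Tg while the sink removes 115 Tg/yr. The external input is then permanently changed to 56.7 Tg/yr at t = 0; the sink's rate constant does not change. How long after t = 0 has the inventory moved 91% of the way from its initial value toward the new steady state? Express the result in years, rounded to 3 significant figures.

τ = M₀/F₀ = 3130/115 = 27.22 yr.
The remaining gap fraction is e^(−t/τ); 91% covered ⇒ e^(−t/τ) = 0.0900.
t = −τ ln(0.0900) = 27.22 × 2.408 = 65.54 yr.

65.5 yr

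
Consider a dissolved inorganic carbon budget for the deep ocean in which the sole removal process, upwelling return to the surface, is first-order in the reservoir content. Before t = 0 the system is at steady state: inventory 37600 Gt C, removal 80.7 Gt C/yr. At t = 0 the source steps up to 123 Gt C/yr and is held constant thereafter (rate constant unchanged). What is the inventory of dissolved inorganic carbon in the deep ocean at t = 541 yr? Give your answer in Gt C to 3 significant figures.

The sink rate constant is k = F₀/M₀ = 80.7/37600 = 0.002146 yr⁻¹.
Solving dM/dt = F₁ − kM with M(0) = M₀ gives M(t) = F₁/k + (M₀ − F₁/k)·e^(−kt).
F₁/k = 123/0.002146 = 57309 Gt C; kt = 0.002146 × 541 = 1.161, e^(−kt) = 0.3131.
M(541) = 57309 + (37600 − 57309) × 0.3131 = 57309 − 6171 = 51137 Gt C.

51100 Gt C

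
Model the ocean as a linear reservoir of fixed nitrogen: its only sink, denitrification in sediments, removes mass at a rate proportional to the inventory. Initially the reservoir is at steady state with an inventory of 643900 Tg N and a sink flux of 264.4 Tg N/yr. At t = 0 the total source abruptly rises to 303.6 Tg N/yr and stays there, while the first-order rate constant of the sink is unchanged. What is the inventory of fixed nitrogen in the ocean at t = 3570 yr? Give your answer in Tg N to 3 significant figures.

Residence time τ = M₀/F₀ = 2435 yr. The eventual steady state is M_∞ = M₀·(F₁/F₀) = 643900 × 303.6/264.4 = 739360 Tg N.
The anomaly ΔM(t) = M(t) − M_∞ decays as ΔM₀·e^(−t/τ) with ΔM₀ = 643900 − 739360 = −95460 Tg N.
At t = 3570 yr, e^(−t/τ) = e^(−1.466) = 0.2309, so ΔM = −22040 Tg N and M = 739360 − 22040 = 717330 Tg N.

717000 Tg N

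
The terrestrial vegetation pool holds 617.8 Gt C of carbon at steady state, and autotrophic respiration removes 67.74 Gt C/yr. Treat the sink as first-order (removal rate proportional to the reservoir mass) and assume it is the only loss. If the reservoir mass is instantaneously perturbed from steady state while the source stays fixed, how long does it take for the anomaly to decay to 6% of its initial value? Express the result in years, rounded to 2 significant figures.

26 yr

For a linear reservoir the anomaly decays as exp(−t/τ) with τ = M/F = 617.8/67.74 = 9.120 yr.
exp(−t/τ) = 0.06 ⇒ t = −τ ln(0.06) = 9.120 × 2.813 = 25.66 yr.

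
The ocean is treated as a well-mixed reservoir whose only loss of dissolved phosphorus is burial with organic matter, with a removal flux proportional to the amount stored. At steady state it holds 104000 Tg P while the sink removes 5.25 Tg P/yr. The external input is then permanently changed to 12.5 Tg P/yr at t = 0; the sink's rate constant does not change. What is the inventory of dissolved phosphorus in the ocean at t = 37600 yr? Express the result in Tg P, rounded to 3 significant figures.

The sink rate constant is k = F₀/M₀ = 5.25/104000 = 5.048×10^-5 yr⁻¹.
Solving dM/dt = F₁ − kM with M(0) = M₀ gives M(t) = F₁/k + (M₀ − F₁/k)·e^(−kt).
F₁/k = 12.5/5.048×10^-5 = 247620 Tg P; kt = 5.048×10^-5 × 37600 = 1.898, e^(−kt) = 0.1499.
M(37600) = 247620 + (104000 − 247620) × 0.1499 = 247620 − 21520 = 226100 Tg P.

226000 Tg P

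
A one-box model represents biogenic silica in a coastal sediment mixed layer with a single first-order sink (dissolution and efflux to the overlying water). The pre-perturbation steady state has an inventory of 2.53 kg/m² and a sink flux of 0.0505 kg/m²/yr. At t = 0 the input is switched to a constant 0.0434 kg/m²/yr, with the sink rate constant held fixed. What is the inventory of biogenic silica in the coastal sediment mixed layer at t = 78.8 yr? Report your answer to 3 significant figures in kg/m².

2.25 kg/m²

τ = M₀/F₀ = 2.53/0.0505 = 50.10 yr; rate constant k = 1/τ.
New steady state M_∞ = F₁/k = F₁·τ = 0.0434 × 50.10 = 2.1743 kg/m².
M(t) = M_∞ + (M₀ − M_∞)·e^(−t/τ); t/τ = 78.8/50.10 = 1.573, so e^(−t/τ) = 0.2074.
M(t) = 2.1743 + 0.3557 × 0.2074 = 2.2481 kg/m².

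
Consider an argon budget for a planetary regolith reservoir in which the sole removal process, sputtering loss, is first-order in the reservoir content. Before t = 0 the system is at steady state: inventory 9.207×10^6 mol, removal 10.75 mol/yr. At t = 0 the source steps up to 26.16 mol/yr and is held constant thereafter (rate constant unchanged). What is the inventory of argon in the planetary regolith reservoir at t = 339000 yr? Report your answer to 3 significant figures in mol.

τ = M₀/F₀ = 9.207×10^6/10.75 = 856500 yr; rate constant k = 1/τ.
New steady state M_∞ = F₁/k = F₁·τ = 26.16 × 856500 = 2.2405×10^7 mol.
M(t) = M_∞ + (M₀ − M_∞)·e^(−t/τ); t/τ = 339000/856500 = 0.3958, so e^(−t/τ) = 0.6731.
M(t) = 2.2405×10^7 − 1.320×10^7 × 0.6731 = 1.3521×10^7 mol.

1.35×10^7 mol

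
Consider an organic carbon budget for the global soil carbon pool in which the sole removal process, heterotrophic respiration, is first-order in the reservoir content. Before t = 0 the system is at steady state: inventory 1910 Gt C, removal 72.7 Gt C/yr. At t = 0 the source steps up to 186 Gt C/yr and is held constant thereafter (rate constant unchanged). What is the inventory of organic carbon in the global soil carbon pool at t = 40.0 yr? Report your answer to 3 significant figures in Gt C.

Residence time τ = M₀/F₀ = 26.27 yr. The eventual steady state is M_∞ = M₀·(F₁/F₀) = 1910 × 186/72.7 = 4886.7 Gt C.
The anomaly ΔM(t) = M(t) − M_∞ decays as ΔM₀·e^(−t/τ) with ΔM₀ = 1910 − 4886.7 = −2977 Gt C.
At t = 40.0 yr, e^(−t/τ) = e^(−1.523) = 0.2182, so ΔM = −649.4 Gt C and M = 4886.7 − 649.4 = 4237.3 Gt C.

4240 Gt C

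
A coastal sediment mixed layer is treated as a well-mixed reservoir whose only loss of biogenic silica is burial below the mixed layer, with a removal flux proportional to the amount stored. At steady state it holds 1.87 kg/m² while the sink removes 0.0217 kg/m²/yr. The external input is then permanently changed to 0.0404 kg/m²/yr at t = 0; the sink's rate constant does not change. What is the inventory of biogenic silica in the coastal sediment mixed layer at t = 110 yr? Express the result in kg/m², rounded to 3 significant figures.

Residence time τ = M₀/F₀ = 86.18 yr. The eventual steady state is M_∞ = M₀·(F₁/F₀) = 1.87 × 0.0404/0.0217 = 3.4815 kg/m².
The anomaly ΔM(t) = M(t) − M_∞ decays as ΔM₀·e^(−t/τ) with ΔM₀ = 1.87 − 3.4815 = −1.611 kg/m².
At t = 110 yr, e^(−t/τ) = e^(−1.276) = 0.2790, so ΔM = −0.4496 kg/m² and M = 3.4815 − 0.4496 = 3.0318 kg/m².

3.03 kg/m²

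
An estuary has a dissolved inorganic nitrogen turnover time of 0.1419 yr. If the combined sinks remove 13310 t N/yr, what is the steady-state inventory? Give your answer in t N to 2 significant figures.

1900 t N

τ = M/F ⇒ M = τ × F = 0.1419 × 13310 = 1889 t N.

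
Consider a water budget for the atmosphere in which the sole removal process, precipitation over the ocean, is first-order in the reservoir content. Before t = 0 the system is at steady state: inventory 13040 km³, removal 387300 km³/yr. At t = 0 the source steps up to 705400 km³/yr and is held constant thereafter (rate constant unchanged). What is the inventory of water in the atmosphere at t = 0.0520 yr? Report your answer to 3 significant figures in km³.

The sink rate constant is k = F₀/M₀ = 387300/13040 = 29.70 yr⁻¹.
Solving dM/dt = F₁ − kM with M(0) = M₀ gives M(t) = F₁/k + (M₀ − F₁/k)·e^(−kt).
F₁/k = 705400/29.70 = 23750 km³; kt = 29.70 × 0.0520 = 1.544, e^(−kt) = 0.2134.
M(0.0520) = 23750 + (13040 − 23750) × 0.2134 = 23750 − 2286 = 21464 km³.

21500 km³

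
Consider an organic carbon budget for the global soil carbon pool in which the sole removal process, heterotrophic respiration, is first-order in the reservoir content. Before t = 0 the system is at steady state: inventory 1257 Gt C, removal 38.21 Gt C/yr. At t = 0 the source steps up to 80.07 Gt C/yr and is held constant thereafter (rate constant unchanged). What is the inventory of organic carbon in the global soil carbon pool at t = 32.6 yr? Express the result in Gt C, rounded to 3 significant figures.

2120 Gt C

The sink rate constant is k = F₀/M₀ = 38.21/1257 = 0.03040 yr⁻¹.
Solving dM/dt = F₁ − kM with M(0) = M₀ gives M(t) = F₁/k + (M₀ − F₁/k)·e^(−kt).
F₁/k = 80.07/0.03040 = 2634.1 Gt C; kt = 0.03040 × 32.6 = 0.9910, e^(−kt) = 0.3712.
M(32.6) = 2634.1 + (1257 − 2634.1) × 0.3712 = 2634.1 − 511.2 = 2122.9 Gt C.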